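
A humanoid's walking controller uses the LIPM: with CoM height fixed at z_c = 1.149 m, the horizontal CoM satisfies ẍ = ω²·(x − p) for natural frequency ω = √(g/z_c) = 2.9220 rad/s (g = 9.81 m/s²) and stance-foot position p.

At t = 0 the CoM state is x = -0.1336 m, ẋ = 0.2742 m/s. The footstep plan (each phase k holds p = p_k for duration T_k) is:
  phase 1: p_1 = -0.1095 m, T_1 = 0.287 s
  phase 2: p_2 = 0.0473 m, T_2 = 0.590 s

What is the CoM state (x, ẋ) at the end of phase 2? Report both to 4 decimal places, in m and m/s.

x = 0.0414, ẋ = 0.0912

phase 1: p=-0.1095, T=0.287, ωT=0.838614, cosh=1.372734, sinh=0.940425; start (x,ẋ)=(-0.133600, 0.274200) → end (x,ẋ)=(-0.054334, 0.310179)
phase 2: p=0.0473, T=0.590, ωT=1.723980, cosh=2.892577, sinh=2.714222; start (x,ẋ)=(-0.054334, 0.310179) → end (x,ẋ)=(0.041440, 0.091164)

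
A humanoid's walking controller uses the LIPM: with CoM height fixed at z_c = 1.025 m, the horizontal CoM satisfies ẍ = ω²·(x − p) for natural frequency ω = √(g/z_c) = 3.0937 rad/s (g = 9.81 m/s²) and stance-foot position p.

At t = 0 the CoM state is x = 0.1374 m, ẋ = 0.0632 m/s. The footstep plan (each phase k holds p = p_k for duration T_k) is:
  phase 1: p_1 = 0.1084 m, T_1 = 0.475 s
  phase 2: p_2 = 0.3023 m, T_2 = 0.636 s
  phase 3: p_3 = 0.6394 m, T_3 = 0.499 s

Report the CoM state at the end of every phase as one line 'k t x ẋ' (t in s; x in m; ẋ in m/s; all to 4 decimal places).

phase 1: p=0.1084, T=0.475, ωT=1.469507, cosh=2.288566, sinh=2.058527; start (x,ẋ)=(0.137400, 0.063200) → end (x,ẋ)=(0.216821, 0.329323)
phase 2: p=0.3023, T=0.636, ωT=1.967593, cosh=3.646616, sinh=3.506823; start (x,ẋ)=(0.216821, 0.329323) → end (x,ẋ)=(0.363892, 0.273551)
phase 3: p=0.6394, T=0.499, ωT=1.543756, cosh=2.447861, sinh=2.234284; start (x,ẋ)=(0.363892, 0.273551) → end (x,ẋ)=(0.162553, -1.234756)

1 0.4750 0.2168 0.3293
2 1.1110 0.3639 0.2736
3 1.6100 0.1626 -1.2348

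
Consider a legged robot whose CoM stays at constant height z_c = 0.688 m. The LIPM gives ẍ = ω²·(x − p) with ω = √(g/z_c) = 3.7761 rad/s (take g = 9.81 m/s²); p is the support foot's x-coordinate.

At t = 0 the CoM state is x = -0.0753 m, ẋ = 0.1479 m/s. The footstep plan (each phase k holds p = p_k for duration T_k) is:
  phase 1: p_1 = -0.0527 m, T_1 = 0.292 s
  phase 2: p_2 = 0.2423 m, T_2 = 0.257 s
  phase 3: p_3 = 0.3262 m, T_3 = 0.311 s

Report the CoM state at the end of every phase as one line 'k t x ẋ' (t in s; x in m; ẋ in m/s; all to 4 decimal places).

phase 1: p=-0.0527, T=0.292, ωT=1.102621, cosh=1.672025, sinh=1.340026; start (x,ẋ)=(-0.075300, 0.147900) → end (x,ẋ)=(-0.038002, 0.132935)
phase 2: p=0.2423, T=0.257, ωT=0.970458, cosh=1.509031, sinh=1.130121; start (x,ẋ)=(-0.038002, 0.132935) → end (x,ẋ)=(-0.140900, -0.995574)
phase 3: p=0.3262, T=0.311, ωT=1.174367, cosh=1.772554, sinh=1.463540; start (x,ẋ)=(-0.140900, -0.995574) → end (x,ẋ)=(-0.887624, -4.346124)

1 0.2920 -0.0380 0.1329
2 0.5490 -0.1409 -0.9956
3 0.8600 -0.8876 -4.3461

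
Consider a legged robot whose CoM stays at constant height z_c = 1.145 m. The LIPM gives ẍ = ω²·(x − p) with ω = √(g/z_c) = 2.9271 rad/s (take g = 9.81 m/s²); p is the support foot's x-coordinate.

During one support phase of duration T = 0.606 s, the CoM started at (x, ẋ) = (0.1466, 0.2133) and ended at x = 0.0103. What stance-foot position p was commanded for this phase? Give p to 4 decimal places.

ωT = 2.9271·0.606 = 1.773823; cosh(ωT) = 3.031511, sinh(ωT) = 2.861828
x(T) = p + (x₀−p)·cosh(ωT) + (ẋ₀/ω)·sinh(ωT) ⇒ p·(1 − cosh) = x(T) − x₀·cosh − (ẋ₀/ω)·sinh
numerator   = 0.0103 − (0.1466)·3.031511 − (0.2133/2.9271)·2.861828 = -0.642663
denominator = 1 − 3.031511 = -2.031511
p = -0.642663 / -2.031511 = 0.3163

p = 0.3163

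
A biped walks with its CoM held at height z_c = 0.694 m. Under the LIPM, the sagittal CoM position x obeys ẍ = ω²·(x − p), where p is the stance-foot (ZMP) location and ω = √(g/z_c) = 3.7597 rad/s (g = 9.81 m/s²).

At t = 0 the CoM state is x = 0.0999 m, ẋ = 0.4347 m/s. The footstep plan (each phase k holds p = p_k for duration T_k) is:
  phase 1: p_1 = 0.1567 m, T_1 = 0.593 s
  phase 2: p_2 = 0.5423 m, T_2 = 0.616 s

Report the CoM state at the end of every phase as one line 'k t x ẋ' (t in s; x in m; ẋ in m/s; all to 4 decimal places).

phase 1: p=0.1567, T=0.593, ωT=2.229502, cosh=4.701409, sinh=4.593827; start (x,ẋ)=(0.099900, 0.434700) → end (x,ẋ)=(0.420803, 1.062686)
phase 2: p=0.5423, T=0.616, ωT=2.315975, cosh=5.116736, sinh=5.018066; start (x,ẋ)=(0.420803, 1.062686) → end (x,ẋ)=(1.338995, 3.145263)

1 0.5930 0.4208 1.0627
2 1.2090 1.3390 3.1453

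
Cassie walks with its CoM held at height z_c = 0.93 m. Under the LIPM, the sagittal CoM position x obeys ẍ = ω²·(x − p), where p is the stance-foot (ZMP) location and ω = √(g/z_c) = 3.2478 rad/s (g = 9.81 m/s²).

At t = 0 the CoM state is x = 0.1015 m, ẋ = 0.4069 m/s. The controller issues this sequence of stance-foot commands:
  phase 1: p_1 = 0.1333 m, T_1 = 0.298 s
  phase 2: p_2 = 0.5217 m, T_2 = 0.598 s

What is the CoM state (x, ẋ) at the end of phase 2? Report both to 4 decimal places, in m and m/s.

x = -0.0067, ẋ = -1.5075

phase 1: p=0.1333, T=0.298, ωT=0.967844, cosh=1.506083, sinh=1.126182; start (x,ẋ)=(0.101500, 0.406900) → end (x,ẋ)=(0.226500, 0.496513)
phase 2: p=0.5217, T=0.598, ωT=1.942184, cosh=3.558679, sinh=3.415289; start (x,ẋ)=(0.226500, 0.496513) → end (x,ẋ)=(-0.006704, -1.507480)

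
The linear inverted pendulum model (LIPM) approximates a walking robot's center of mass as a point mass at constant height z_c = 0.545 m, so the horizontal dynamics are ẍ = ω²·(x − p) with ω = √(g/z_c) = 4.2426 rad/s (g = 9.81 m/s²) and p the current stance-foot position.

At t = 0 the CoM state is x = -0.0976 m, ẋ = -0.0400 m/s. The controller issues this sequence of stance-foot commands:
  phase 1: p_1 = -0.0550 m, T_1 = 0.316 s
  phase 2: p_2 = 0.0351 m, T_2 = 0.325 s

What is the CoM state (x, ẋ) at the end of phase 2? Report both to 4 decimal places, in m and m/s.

phase 1: p=-0.0550, T=0.316, ωT=1.340662, cosh=2.041622, sinh=1.779949; start (x,ẋ)=(-0.097600, -0.040000) → end (x,ẋ)=(-0.158755, -0.403364)
phase 2: p=0.0351, T=0.325, ωT=1.378845, cosh=2.111091, sinh=1.859222; start (x,ẋ)=(-0.158755, -0.403364) → end (x,ẋ)=(-0.550910, -2.380651)

x = -0.5509, ẋ = -2.3807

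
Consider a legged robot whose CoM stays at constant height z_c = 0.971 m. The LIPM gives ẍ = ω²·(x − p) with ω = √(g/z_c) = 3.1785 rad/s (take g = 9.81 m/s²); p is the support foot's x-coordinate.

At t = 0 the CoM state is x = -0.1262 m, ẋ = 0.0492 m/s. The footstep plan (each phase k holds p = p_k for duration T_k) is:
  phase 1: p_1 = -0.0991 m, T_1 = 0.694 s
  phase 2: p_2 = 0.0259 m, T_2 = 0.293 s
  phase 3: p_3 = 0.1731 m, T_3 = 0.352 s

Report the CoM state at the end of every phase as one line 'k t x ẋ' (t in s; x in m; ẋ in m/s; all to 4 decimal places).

1 0.6940 -0.1542 -0.1602
2 0.9870 -0.2921 -0.8484
3 1.3390 -0.9800 -3.4591

phase 1: p=-0.0991, T=0.694, ωT=2.205879, cosh=4.594191, sinh=4.484037; start (x,ẋ)=(-0.126200, 0.049200) → end (x,ẋ)=(-0.154194, -0.160209)
phase 2: p=0.0259, T=0.293, ωT=0.931300, cosh=1.465924, sinh=1.071883; start (x,ẋ)=(-0.154194, -0.160209) → end (x,ẋ)=(-0.292132, -0.848431)
phase 3: p=0.1731, T=0.352, ωT=1.118832, cosh=1.693969, sinh=1.367308; start (x,ẋ)=(-0.292132, -0.848431) → end (x,ẋ)=(-0.979961, -3.459107)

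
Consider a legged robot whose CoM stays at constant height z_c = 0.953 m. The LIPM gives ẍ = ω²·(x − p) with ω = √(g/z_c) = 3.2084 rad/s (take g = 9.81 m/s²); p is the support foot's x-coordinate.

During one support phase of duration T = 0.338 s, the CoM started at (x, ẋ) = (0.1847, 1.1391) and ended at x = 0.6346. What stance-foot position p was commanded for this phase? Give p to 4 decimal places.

p = 0.2081

ωT = 3.2084·0.338 = 1.084439; cosh(ωT) = 1.647936, sinh(ωT) = 1.309845
x(T) = p + (x₀−p)·cosh(ωT) + (ẋ₀/ω)·sinh(ωT) ⇒ p·(1 − cosh) = x(T) − x₀·cosh − (ẋ₀/ω)·sinh
numerator   = 0.6346 − (0.1847)·1.647936 − (1.1391/3.2084)·1.309845 = -0.134817
denominator = 1 − 1.647936 = -0.647936
p = -0.134817 / -0.647936 = 0.2081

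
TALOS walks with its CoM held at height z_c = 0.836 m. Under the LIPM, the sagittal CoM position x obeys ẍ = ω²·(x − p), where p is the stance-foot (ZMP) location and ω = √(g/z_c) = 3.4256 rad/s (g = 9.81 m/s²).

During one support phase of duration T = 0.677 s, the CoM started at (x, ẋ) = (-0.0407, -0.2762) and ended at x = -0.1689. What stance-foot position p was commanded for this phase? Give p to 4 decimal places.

p = -0.1079

ωT = 3.4256·0.677 = 2.319131; cosh(ωT) = 5.132598, sinh(ωT) = 5.034239
x(T) = p + (x₀−p)·cosh(ωT) + (ẋ₀/ω)·sinh(ωT) ⇒ p·(1 − cosh) = x(T) − x₀·cosh − (ẋ₀/ω)·sinh
numerator   = -0.1689 − (-0.0407)·5.132598 − (-0.2762/3.4256)·5.034239 = 0.445898
denominator = 1 − 5.132598 = -4.132598
p = 0.445898 / -4.132598 = -0.1079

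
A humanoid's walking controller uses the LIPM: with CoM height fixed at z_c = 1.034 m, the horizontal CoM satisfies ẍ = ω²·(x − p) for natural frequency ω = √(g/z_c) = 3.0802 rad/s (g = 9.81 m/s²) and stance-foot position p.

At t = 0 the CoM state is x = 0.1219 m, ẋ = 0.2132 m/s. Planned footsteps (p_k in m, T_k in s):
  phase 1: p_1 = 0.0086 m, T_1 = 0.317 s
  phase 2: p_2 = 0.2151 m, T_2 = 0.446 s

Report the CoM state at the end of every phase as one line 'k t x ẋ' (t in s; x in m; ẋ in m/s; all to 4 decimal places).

phase 1: p=0.0086, T=0.317, ωT=0.976423, cosh=1.515800, sinh=1.139144; start (x,ẋ)=(0.121900, 0.213200) → end (x,ẋ)=(0.259187, 0.720715)
phase 2: p=0.2151, T=0.446, ωT=1.373769, cosh=2.101681, sinh=1.848530; start (x,ẋ)=(0.259187, 0.720715) → end (x,ẋ)=(0.740282, 1.765739)

1 0.3170 0.2592 0.7207
2 0.7630 0.7403 1.7657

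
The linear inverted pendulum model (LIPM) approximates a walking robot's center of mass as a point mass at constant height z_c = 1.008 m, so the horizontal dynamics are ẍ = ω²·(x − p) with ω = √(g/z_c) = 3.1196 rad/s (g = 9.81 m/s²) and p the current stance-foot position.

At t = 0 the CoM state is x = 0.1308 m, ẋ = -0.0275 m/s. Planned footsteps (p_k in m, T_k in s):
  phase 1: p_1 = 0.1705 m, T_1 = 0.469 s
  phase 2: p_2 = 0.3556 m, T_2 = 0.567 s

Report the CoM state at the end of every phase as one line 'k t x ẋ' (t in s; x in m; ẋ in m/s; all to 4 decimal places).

phase 1: p=0.1705, T=0.469, ωT=1.463092, cosh=2.275408, sinh=2.043888; start (x,ẋ)=(0.130800, -0.027500) → end (x,ẋ)=(0.062149, -0.315705)
phase 2: p=0.3556, T=0.567, ωT=1.768813, cosh=3.017213, sinh=2.846677; start (x,ẋ)=(0.062149, -0.315705) → end (x,ẋ)=(-0.817890, -3.558541)

1 0.4690 0.0621 -0.3157
2 1.0360 -0.8179 -3.5585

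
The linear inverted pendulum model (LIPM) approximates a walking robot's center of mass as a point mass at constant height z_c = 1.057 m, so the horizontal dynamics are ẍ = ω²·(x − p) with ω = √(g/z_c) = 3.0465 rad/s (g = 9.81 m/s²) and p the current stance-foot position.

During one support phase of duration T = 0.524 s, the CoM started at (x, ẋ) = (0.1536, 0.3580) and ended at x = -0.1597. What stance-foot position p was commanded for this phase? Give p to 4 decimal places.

ωT = 3.0465·0.524 = 1.596366; cosh(ωT) = 2.568849, sinh(ωT) = 2.366217
x(T) = p + (x₀−p)·cosh(ωT) + (ẋ₀/ω)·sinh(ωT) ⇒ p·(1 − cosh) = x(T) − x₀·cosh − (ẋ₀/ω)·sinh
numerator   = -0.1597 − (0.1536)·2.568849 − (0.3580/3.0465)·2.366217 = -0.832334
denominator = 1 − 2.568849 = -1.568849
p = -0.832334 / -1.568849 = 0.5305

p = 0.5305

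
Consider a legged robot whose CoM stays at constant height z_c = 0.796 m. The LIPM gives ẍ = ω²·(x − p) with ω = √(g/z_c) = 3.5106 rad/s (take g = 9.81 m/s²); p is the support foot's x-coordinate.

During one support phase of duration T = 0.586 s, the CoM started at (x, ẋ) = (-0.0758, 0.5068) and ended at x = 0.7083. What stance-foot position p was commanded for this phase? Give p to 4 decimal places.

p = -0.1526

ωT = 3.5106·0.586 = 2.057212; cosh(ωT) = 3.975966, sinh(ωT) = 3.848156
x(T) = p + (x₀−p)·cosh(ωT) + (ẋ₀/ω)·sinh(ωT) ⇒ p·(1 − cosh) = x(T) − x₀·cosh − (ẋ₀/ω)·sinh
numerator   = 0.7083 − (-0.0758)·3.975966 − (0.5068/3.5106)·3.848156 = 0.454148
denominator = 1 − 3.975966 = -2.975966
p = 0.454148 / -2.975966 = -0.1526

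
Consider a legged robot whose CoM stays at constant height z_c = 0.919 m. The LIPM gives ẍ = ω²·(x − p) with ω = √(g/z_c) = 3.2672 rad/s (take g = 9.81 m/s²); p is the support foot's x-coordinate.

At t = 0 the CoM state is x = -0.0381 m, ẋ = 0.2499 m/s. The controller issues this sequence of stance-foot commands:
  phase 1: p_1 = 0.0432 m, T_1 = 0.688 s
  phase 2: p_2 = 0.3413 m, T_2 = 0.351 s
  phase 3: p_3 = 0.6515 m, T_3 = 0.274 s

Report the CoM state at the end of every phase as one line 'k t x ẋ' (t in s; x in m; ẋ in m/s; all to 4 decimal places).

phase 1: p=0.0432, T=0.688, ωT=2.247834, cosh=4.786416, sinh=4.680788; start (x,ẋ)=(-0.038100, 0.249900) → end (x,ẋ)=(0.012086, -0.047201)
phase 2: p=0.3413, T=0.351, ωT=1.146787, cosh=1.732859, sinh=1.415203; start (x,ẋ)=(0.012086, -0.047201) → end (x,ẋ)=(-0.249627, -1.603996)
phase 3: p=0.6515, T=0.274, ωT=0.895213, cosh=1.428189, sinh=1.019668; start (x,ẋ)=(-0.249627, -1.603996) → end (x,ẋ)=(-1.136074, -5.292876)

1 0.6880 0.0121 -0.0472
2 1.0390 -0.2496 -1.6040
3 1.3130 -1.1361 -5.2929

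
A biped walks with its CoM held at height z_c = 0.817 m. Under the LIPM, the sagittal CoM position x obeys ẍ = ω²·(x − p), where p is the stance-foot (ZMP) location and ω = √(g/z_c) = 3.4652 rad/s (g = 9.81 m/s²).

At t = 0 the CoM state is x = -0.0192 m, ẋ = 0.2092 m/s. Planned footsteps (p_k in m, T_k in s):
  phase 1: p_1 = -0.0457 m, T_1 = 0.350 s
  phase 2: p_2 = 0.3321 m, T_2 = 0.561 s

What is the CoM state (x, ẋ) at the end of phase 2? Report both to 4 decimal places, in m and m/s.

phase 1: p=-0.0457, T=0.350, ωT=1.212820, cosh=1.830156, sinh=1.532799; start (x,ẋ)=(-0.019200, 0.209200) → end (x,ẋ)=(0.095337, 0.523622)
phase 2: p=0.3321, T=0.561, ωT=1.943977, cosh=3.564808, sinh=3.421674; start (x,ẋ)=(0.095337, 0.523622) → end (x,ẋ)=(0.005130, -0.940638)

x = 0.0051, ẋ = -0.9406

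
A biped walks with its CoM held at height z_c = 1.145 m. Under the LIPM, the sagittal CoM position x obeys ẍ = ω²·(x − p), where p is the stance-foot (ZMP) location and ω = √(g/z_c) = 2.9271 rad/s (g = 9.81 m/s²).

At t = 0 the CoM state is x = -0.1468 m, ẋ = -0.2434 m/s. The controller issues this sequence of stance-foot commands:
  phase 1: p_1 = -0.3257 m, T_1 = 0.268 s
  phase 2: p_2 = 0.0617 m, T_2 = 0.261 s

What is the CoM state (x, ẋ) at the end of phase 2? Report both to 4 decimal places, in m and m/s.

x = -0.1913, ẋ = -0.3754

phase 1: p=-0.3257, T=0.268, ωT=0.784463, cosh=1.323797, sinh=0.867432; start (x,ẋ)=(-0.146800, -0.243400) → end (x,ẋ)=(-0.161003, 0.132026)
phase 2: p=0.0617, T=0.261, ωT=0.763973, cosh=1.306300, sinh=0.840488; start (x,ẋ)=(-0.161003, 0.132026) → end (x,ẋ)=(-0.191307, -0.375427)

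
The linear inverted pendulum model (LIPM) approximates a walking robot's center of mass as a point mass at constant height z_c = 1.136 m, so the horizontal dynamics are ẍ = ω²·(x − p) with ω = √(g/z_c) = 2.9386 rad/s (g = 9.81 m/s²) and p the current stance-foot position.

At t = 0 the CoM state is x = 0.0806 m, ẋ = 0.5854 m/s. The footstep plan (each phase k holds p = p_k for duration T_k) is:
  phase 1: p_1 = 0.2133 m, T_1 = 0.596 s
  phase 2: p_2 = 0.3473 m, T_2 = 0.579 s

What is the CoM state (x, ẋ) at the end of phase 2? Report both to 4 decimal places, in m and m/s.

x = 1.0131, ẋ = 2.0592

phase 1: p=0.2133, T=0.596, ωT=1.751406, cosh=2.968113, sinh=2.794584; start (x,ẋ)=(0.080600, 0.585400) → end (x,ẋ)=(0.376142, 0.647780)
phase 2: p=0.3473, T=0.579, ωT=1.701449, cosh=2.832153, sinh=2.649734; start (x,ẋ)=(0.376142, 0.647780) → end (x,ẋ)=(1.013087, 2.059187)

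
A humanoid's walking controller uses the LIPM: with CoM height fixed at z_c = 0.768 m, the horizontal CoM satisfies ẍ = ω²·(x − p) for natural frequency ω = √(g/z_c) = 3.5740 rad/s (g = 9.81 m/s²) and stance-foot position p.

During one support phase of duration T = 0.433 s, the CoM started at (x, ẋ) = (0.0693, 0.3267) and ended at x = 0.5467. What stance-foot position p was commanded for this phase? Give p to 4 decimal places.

p = -0.1177

ωT = 3.5740·0.433 = 1.547542; cosh(ωT) = 2.456337, sinh(ωT) = 2.243567
x(T) = p + (x₀−p)·cosh(ωT) + (ẋ₀/ω)·sinh(ωT) ⇒ p·(1 − cosh) = x(T) − x₀·cosh − (ẋ₀/ω)·sinh
numerator   = 0.5467 − (0.0693)·2.456337 − (0.3267/3.5740)·2.243567 = 0.171391
denominator = 1 − 2.456337 = -1.456337
p = 0.171391 / -1.456337 = -0.1177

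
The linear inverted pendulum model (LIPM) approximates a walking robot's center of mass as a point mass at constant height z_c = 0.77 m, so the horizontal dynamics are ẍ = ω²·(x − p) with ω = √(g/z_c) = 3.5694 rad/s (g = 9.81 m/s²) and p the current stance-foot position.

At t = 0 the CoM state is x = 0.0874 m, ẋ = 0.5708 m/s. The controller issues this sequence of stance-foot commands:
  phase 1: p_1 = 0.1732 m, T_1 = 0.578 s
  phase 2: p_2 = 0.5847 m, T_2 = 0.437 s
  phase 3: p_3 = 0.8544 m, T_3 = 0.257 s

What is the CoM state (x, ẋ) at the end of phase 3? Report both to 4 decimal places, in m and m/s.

phase 1: p=0.1732, T=0.578, ωT=2.063113, cosh=3.998746, sinh=3.871688; start (x,ẋ)=(0.087400, 0.570800) → end (x,ẋ)=(0.449248, 1.096762)
phase 2: p=0.5847, T=0.437, ωT=1.559828, cosh=2.484087, sinh=2.273915; start (x,ẋ)=(0.449248, 1.096762) → end (x,ẋ)=(0.946926, 1.625055)
phase 3: p=0.8544, T=0.257, ωT=0.917336, cosh=1.451098, sinh=1.051516; start (x,ẋ)=(0.946926, 1.625055) → end (x,ẋ)=(1.467393, 2.705391)

x = 1.4674, ẋ = 2.7054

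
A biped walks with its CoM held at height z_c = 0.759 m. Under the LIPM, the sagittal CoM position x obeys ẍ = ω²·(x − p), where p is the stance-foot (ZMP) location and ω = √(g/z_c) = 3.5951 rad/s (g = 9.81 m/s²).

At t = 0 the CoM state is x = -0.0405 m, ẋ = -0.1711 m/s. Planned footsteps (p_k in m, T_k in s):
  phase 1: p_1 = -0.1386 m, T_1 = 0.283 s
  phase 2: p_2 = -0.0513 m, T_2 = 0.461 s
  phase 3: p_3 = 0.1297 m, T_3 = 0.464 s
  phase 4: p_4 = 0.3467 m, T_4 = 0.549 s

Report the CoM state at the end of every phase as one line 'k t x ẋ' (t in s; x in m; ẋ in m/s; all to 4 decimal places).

phase 1: p=-0.1386, T=0.283, ωT=1.017413, cosh=1.563780, sinh=1.202251; start (x,ẋ)=(-0.040500, -0.171100) → end (x,ẋ)=(-0.042411, 0.156446)
phase 2: p=-0.0513, T=0.461, ωT=1.657341, cosh=2.717995, sinh=2.527350; start (x,ẋ)=(-0.042411, 0.156446) → end (x,ẋ)=(0.082841, 0.505983)
phase 3: p=0.1297, T=0.464, ωT=1.668126, cosh=2.745412, sinh=2.556812; start (x,ẋ)=(0.082841, 0.505983) → end (x,ẋ)=(0.360904, 0.958401)
phase 4: p=0.3467, T=0.549, ωT=1.973710, cosh=3.668134, sinh=3.529194; start (x,ẋ)=(0.360904, 0.958401) → end (x,ẋ)=(1.339632, 3.695756)

1 0.2830 -0.0424 0.1564
2 0.7440 0.0828 0.5060
3 1.2080 0.3609 0.9584
4 1.7570 1.3396 3.6958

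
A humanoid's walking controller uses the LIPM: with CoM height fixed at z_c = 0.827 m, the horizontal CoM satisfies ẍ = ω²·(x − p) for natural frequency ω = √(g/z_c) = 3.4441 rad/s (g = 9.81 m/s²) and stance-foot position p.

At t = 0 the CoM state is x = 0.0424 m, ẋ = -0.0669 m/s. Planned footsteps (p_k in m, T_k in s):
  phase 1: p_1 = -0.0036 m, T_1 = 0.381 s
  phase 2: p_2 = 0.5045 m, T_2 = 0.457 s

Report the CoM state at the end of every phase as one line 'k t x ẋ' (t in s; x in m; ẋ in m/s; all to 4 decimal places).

phase 1: p=-0.0036, T=0.381, ωT=1.312202, cosh=1.991785, sinh=1.722559; start (x,ẋ)=(0.042400, -0.066900) → end (x,ẋ)=(0.054562, 0.139652)
phase 2: p=0.5045, T=0.457, ωT=1.573954, cosh=2.516457, sinh=2.309233; start (x,ẋ)=(0.054562, 0.139652) → end (x,ẋ)=(-0.534114, -3.227029)

1 0.3810 0.0546 0.1397
2 0.8380 -0.5341 -3.2270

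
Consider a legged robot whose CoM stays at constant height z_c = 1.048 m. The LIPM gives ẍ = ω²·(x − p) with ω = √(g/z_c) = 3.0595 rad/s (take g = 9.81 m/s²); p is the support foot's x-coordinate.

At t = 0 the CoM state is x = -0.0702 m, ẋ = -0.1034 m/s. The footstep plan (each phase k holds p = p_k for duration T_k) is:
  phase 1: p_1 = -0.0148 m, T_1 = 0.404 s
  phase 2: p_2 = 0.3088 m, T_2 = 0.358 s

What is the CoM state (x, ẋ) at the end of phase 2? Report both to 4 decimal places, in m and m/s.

x = -0.6891, ẋ = -2.7157

phase 1: p=-0.0148, T=0.404, ωT=1.236038, cosh=1.866241, sinh=1.575708; start (x,ẋ)=(-0.070200, -0.103400) → end (x,ẋ)=(-0.171443, -0.460046)
phase 2: p=0.3088, T=0.358, ωT=1.095301, cosh=1.662261, sinh=1.327822; start (x,ẋ)=(-0.171443, -0.460046) → end (x,ẋ)=(-0.689149, -2.715690)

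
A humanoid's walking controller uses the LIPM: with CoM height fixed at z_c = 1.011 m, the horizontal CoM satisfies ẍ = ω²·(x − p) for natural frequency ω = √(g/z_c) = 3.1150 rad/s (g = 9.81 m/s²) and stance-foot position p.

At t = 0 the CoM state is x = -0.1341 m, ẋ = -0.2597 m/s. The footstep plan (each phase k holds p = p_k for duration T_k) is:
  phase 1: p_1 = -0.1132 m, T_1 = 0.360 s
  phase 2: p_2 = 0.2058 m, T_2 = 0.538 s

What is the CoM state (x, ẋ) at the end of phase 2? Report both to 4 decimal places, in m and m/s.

x = -1.5294, ẋ = -5.2312

phase 1: p=-0.1132, T=0.360, ωT=1.121400, cosh=1.697486, sinh=1.371662; start (x,ẋ)=(-0.134100, -0.259700) → end (x,ẋ)=(-0.263034, -0.530137)
phase 2: p=0.2058, T=0.538, ωT=1.675870, cosh=2.765294, sinh=2.578148; start (x,ẋ)=(-0.263034, -0.530137) → end (x,ẋ)=(-1.529435, -5.231159)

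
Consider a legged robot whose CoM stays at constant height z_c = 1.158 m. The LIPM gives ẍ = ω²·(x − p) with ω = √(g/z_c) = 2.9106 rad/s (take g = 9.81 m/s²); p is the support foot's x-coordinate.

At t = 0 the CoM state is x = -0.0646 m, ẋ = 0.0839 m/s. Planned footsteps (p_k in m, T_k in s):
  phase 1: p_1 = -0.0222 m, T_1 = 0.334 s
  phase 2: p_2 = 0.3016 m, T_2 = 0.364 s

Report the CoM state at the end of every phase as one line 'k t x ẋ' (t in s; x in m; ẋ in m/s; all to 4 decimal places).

phase 1: p=-0.0222, T=0.334, ωT=0.972140, cosh=1.510935, sinh=1.132662; start (x,ẋ)=(-0.064600, 0.083900) → end (x,ẋ)=(-0.053614, -0.013014)
phase 2: p=0.3016, T=0.364, ωT=1.059458, cosh=1.615726, sinh=1.269082; start (x,ẋ)=(-0.053614, -0.013014) → end (x,ẋ)=(-0.278003, -1.333113)

1 0.3340 -0.0536 -0.0130
2 0.6980 -0.2780 -1.3331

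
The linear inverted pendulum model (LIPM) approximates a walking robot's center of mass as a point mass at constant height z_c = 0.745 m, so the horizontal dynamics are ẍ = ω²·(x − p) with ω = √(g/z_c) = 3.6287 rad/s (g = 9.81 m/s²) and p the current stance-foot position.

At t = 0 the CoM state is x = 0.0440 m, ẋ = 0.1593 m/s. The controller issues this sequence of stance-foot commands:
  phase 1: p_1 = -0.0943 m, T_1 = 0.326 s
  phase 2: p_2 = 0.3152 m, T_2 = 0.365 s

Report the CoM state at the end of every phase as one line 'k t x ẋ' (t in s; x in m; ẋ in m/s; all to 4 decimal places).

phase 1: p=-0.0943, T=0.326, ωT=1.182956, cosh=1.785190, sinh=1.478819; start (x,ẋ)=(0.044000, 0.159300) → end (x,ẋ)=(0.217512, 1.026525)
phase 2: p=0.3152, T=0.365, ωT=1.324475, cosh=2.013078, sinh=1.747135; start (x,ẋ)=(0.217512, 1.026525) → end (x,ẋ)=(0.612794, 1.447149)

1 0.3260 0.2175 1.0265
2 0.6910 0.6128 1.4471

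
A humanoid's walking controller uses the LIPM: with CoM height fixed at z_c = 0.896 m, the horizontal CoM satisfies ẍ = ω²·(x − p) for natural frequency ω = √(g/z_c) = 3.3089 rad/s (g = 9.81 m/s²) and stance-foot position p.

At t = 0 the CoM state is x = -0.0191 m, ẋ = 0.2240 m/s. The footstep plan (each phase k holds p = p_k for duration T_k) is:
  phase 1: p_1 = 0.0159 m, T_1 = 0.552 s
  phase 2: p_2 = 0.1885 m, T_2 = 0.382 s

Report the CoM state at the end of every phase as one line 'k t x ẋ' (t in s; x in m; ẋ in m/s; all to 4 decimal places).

1 0.5520 0.1092 0.3634
2 0.9340 0.2158 0.2671

phase 1: p=0.0159, T=0.552, ωT=1.826513, cosh=3.186580, sinh=3.025606; start (x,ẋ)=(-0.019100, 0.224000) → end (x,ẋ)=(0.109192, 0.363394)
phase 2: p=0.1885, T=0.382, ωT=1.264000, cosh=1.911036, sinh=1.628514; start (x,ẋ)=(0.109192, 0.363394) → end (x,ẋ)=(0.215788, 0.267099)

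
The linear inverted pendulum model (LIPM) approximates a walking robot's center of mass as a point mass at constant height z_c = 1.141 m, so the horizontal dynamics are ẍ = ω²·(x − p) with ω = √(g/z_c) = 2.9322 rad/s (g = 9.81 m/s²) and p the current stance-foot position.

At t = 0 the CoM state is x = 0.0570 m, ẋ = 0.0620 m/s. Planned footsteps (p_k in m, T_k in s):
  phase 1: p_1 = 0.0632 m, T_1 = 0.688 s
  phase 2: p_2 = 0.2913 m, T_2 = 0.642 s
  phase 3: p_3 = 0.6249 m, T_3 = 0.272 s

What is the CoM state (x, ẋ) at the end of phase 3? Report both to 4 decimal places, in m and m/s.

phase 1: p=0.0632, T=0.688, ωT=2.017354, cosh=3.825704, sinh=3.692697; start (x,ẋ)=(0.057000, 0.062000) → end (x,ẋ)=(0.117561, 0.170062)
phase 2: p=0.2913, T=0.642, ωT=1.882472, cosh=3.360971, sinh=3.208757; start (x,ẋ)=(0.117561, 0.170062) → end (x,ẋ)=(-0.106530, -1.063089)
phase 3: p=0.6249, T=0.272, ωT=0.797558, cosh=1.335271, sinh=0.884843; start (x,ẋ)=(-0.106530, -1.063089) → end (x,ẋ)=(-0.672563, -3.317234)

x = -0.6726, ẋ = -3.3172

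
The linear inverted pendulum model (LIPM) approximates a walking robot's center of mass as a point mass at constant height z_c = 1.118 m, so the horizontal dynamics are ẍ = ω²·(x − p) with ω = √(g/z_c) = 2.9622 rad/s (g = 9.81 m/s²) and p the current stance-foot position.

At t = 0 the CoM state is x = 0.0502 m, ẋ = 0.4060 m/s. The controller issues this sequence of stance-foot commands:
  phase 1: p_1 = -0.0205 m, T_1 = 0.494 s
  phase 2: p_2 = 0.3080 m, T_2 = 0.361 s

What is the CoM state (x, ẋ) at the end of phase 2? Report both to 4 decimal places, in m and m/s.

phase 1: p=-0.0205, T=0.494, ωT=1.463327, cosh=2.275887, sinh=2.044422; start (x,ẋ)=(0.050200, 0.406000) → end (x,ẋ)=(0.420614, 1.352168)
phase 2: p=0.3080, T=0.361, ωT=1.069354, cosh=1.628364, sinh=1.285134; start (x,ẋ)=(0.420614, 1.352168) → end (x,ẋ)=(1.078007, 2.630524)

x = 1.0780, ẋ = 2.6305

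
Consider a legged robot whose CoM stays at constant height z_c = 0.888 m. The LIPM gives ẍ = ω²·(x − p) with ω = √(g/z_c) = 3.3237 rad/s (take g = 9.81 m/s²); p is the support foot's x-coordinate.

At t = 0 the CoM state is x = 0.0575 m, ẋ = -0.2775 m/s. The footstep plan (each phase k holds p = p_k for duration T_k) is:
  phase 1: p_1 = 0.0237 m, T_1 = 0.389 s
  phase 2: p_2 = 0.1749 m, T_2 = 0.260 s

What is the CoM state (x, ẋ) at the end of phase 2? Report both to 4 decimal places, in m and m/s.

phase 1: p=0.0237, T=0.389, ωT=1.292919, cosh=1.958938, sinh=1.684469; start (x,ẋ)=(0.057500, -0.277500) → end (x,ẋ)=(-0.050726, -0.354370)
phase 2: p=0.1749, T=0.260, ωT=0.864162, cosh=1.397211, sinh=0.975806; start (x,ẋ)=(-0.050726, -0.354370) → end (x,ẋ)=(-0.244387, -1.226901)

x = -0.2444, ẋ = -1.2269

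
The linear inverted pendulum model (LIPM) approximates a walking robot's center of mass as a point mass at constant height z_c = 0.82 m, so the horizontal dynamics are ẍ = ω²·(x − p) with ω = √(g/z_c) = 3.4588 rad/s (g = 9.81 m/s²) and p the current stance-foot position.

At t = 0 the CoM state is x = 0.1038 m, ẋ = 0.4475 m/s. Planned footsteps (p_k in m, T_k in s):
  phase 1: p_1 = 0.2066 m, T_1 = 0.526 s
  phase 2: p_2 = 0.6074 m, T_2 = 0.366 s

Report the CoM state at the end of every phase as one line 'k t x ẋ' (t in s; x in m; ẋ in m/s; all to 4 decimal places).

1 0.5260 0.2697 0.3486
2 0.8920 0.1256 -1.2389

phase 1: p=0.2066, T=0.526, ωT=1.819329, cosh=3.164926, sinh=3.002791; start (x,ẋ)=(0.103800, 0.447500) → end (x,ẋ)=(0.269747, 0.348618)
phase 2: p=0.6074, T=0.366, ωT=1.265921, cosh=1.914168, sinh=1.632189; start (x,ẋ)=(0.269747, 0.348618) → end (x,ẋ)=(0.125587, -1.238877)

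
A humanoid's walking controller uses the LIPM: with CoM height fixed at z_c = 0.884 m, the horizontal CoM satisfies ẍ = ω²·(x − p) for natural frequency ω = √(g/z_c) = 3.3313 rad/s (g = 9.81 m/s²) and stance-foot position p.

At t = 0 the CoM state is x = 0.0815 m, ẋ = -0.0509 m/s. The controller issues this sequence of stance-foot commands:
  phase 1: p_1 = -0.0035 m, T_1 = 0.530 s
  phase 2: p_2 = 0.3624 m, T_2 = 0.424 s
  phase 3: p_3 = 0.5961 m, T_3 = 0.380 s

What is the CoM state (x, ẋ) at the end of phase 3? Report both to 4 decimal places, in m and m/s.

x = 0.4398, ẋ = -0.2214

phase 1: p=-0.0035, T=0.530, ωT=1.765589, cosh=3.008050, sinh=2.836964; start (x,ẋ)=(0.081500, -0.050900) → end (x,ẋ)=(0.208837, 0.650206)
phase 2: p=0.3624, T=0.424, ωT=1.412471, cosh=2.174815, sinh=1.931275; start (x,ẋ)=(0.208837, 0.650206) → end (x,ẋ)=(0.405378, 0.426110)
phase 3: p=0.5961, T=0.380, ωT=1.265894, cosh=1.914124, sinh=1.632137; start (x,ẋ)=(0.405378, 0.426110) → end (x,ẋ)=(0.439802, -0.221356)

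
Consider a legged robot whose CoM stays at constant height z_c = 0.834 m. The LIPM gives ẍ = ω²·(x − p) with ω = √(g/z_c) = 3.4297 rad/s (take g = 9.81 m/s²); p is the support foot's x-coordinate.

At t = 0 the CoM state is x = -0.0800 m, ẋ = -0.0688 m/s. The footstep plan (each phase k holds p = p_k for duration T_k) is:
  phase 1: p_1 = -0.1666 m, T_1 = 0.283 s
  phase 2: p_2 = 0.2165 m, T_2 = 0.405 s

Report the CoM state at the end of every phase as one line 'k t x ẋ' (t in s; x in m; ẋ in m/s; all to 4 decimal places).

1 0.2830 -0.0586 0.2319
2 0.6880 -0.2423 -1.2805

phase 1: p=-0.1666, T=0.283, ωT=0.970605, cosh=1.509197, sinh=1.130344; start (x,ẋ)=(-0.080000, -0.068800) → end (x,ẋ)=(-0.058578, 0.231893)
phase 2: p=0.2165, T=0.405, ωT=1.389028, cosh=2.130134, sinh=1.880817; start (x,ẋ)=(-0.058578, 0.231893) → end (x,ẋ)=(-0.242286, -1.280467)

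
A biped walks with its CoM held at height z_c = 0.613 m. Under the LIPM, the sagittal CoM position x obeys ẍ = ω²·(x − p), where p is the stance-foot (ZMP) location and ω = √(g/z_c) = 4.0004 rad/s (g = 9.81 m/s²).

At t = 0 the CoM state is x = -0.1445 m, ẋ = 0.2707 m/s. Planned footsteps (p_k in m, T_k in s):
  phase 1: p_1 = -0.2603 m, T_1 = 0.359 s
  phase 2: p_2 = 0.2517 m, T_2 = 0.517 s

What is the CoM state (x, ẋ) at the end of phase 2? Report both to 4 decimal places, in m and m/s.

x = 1.2460, ẋ = 4.2307

phase 1: p=-0.2603, T=0.359, ωT=1.436144, cosh=2.221147, sinh=1.983304; start (x,ẋ)=(-0.144500, 0.270700) → end (x,ẋ)=(0.131115, 1.520023)
phase 2: p=0.2517, T=0.517, ωT=2.068207, cosh=4.018519, sinh=3.892106; start (x,ẋ)=(0.131115, 1.520023) → end (x,ẋ)=(1.246003, 4.230740)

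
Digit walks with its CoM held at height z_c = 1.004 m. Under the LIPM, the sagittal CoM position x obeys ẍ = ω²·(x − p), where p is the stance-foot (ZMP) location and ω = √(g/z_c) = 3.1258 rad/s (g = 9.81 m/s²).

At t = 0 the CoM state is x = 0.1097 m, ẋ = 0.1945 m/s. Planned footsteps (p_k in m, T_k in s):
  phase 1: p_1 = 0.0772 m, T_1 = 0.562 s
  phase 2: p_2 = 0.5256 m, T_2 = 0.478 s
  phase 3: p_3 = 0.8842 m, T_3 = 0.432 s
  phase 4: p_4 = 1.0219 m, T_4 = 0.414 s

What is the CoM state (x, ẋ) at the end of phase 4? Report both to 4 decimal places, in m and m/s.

x = 1.3588, ẋ = 1.2734

phase 1: p=0.0772, T=0.562, ωT=1.756700, cosh=2.982950, sinh=2.810336; start (x,ẋ)=(0.109700, 0.194500) → end (x,ẋ)=(0.349016, 0.865682)
phase 2: p=0.5256, T=0.478, ωT=1.494132, cosh=2.339956, sinh=2.115513; start (x,ẋ)=(0.349016, 0.865682) → end (x,ẋ)=(0.698288, 0.857968)
phase 3: p=0.8842, T=0.432, ωT=1.350346, cosh=2.058955, sinh=1.799804; start (x,ẋ)=(0.698288, 0.857968) → end (x,ẋ)=(0.995424, 0.720605)
phase 4: p=1.0219, T=0.414, ωT=1.294081, cosh=1.960896, sinh=1.686747; start (x,ẋ)=(0.995424, 0.720605) → end (x,ẋ)=(1.358836, 1.273438)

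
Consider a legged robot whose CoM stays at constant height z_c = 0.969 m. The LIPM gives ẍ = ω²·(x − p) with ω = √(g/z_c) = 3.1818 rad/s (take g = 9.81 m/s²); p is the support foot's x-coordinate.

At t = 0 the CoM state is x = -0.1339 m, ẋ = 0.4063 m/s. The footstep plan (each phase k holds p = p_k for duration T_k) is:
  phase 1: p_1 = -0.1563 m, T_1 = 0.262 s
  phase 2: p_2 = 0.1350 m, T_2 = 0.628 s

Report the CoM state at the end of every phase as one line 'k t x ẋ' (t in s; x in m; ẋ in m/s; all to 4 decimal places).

1 0.2620 -0.0064 0.6224
2 0.8900 0.3119 0.7083

phase 1: p=-0.1563, T=0.262, ωT=0.833632, cosh=1.368065, sinh=0.933597; start (x,ẋ)=(-0.133900, 0.406300) → end (x,ẋ)=(-0.006440, 0.622385)
phase 2: p=0.1350, T=0.628, ωT=1.998170, cosh=3.755566, sinh=3.619983; start (x,ẋ)=(-0.006440, 0.622385) → end (x,ẋ)=(0.311911, 0.708296)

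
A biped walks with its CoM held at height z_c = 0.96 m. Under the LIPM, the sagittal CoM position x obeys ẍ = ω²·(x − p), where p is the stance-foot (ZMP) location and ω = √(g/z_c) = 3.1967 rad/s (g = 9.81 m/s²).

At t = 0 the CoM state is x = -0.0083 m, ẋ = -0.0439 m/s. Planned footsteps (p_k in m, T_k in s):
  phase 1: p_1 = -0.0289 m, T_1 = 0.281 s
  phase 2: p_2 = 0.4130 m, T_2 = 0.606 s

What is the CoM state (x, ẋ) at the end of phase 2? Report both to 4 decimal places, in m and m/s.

phase 1: p=-0.0289, T=0.281, ωT=0.898273, cosh=1.431315, sinh=1.024043; start (x,ẋ)=(-0.008300, -0.043900) → end (x,ẋ)=(-0.013478, 0.004601)
phase 2: p=0.4130, T=0.606, ωT=1.937200, cosh=3.541701, sinh=3.397594; start (x,ẋ)=(-0.013478, 0.004601) → end (x,ẋ)=(-1.092568, -4.615722)

x = -1.0926, ẋ = -4.6157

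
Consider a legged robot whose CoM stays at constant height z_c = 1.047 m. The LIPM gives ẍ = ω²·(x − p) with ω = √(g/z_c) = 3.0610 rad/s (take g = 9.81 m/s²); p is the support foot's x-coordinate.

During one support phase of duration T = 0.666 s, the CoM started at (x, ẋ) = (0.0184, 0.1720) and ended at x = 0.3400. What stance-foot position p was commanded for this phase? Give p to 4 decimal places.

ωT = 3.0610·0.666 = 2.038626; cosh(ωT) = 3.905129, sinh(ωT) = 3.774921
x(T) = p + (x₀−p)·cosh(ωT) + (ẋ₀/ω)·sinh(ωT) ⇒ p·(1 − cosh) = x(T) − x₀·cosh − (ẋ₀/ω)·sinh
numerator   = 0.3400 − (0.0184)·3.905129 − (0.1720/3.0610)·3.774921 = 0.056030
denominator = 1 − 3.905129 = -2.905129
p = 0.056030 / -2.905129 = -0.0193

p = -0.0193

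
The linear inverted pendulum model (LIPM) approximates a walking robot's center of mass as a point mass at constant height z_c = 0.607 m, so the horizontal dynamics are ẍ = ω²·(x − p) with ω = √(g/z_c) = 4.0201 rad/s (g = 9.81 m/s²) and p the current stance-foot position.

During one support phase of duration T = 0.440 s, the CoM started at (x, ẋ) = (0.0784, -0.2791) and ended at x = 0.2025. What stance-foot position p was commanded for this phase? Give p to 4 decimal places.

p = -0.0811

ωT = 4.0201·0.440 = 1.768844; cosh(ωT) = 3.017300, sinh(ωT) = 2.846770
x(T) = p + (x₀−p)·cosh(ωT) + (ẋ₀/ω)·sinh(ωT) ⇒ p·(1 − cosh) = x(T) − x₀·cosh − (ẋ₀/ω)·sinh
numerator   = 0.2025 − (0.0784)·3.017300 − (-0.2791/4.0201)·2.846770 = 0.163584
denominator = 1 − 3.017300 = -2.017300
p = 0.163584 / -2.017300 = -0.0811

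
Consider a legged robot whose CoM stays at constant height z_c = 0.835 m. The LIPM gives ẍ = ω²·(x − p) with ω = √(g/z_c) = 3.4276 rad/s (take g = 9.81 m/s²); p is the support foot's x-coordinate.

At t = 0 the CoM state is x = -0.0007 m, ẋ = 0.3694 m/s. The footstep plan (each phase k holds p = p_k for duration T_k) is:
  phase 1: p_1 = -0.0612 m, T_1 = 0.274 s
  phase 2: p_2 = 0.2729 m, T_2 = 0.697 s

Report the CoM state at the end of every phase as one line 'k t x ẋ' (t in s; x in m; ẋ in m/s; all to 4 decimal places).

1 0.2740 0.1448 0.7693
2 0.9710 0.7818 1.8551

phase 1: p=-0.0612, T=0.274, ωT=0.939162, cosh=1.474397, sinh=1.083441; start (x,ẋ)=(-0.000700, 0.369400) → end (x,ẋ)=(0.144766, 0.769315)
phase 2: p=0.2729, T=0.697, ωT=2.389037, cosh=5.497355, sinh=5.405637; start (x,ẋ)=(0.144766, 0.769315) → end (x,ẋ)=(0.781781, 1.855083)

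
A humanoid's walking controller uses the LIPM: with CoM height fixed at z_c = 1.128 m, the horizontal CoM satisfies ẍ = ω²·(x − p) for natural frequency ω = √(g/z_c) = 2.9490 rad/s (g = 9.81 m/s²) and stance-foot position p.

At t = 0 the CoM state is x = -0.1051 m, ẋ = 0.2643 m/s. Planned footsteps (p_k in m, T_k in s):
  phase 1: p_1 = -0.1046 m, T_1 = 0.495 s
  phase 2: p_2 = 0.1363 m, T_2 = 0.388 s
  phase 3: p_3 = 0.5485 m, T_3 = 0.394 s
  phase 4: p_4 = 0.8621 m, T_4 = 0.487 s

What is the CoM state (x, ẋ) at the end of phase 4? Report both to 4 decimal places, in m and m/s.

x = 0.3896, ẋ = -1.0648

phase 1: p=-0.1046, T=0.495, ωT=1.459755, cosh=2.268599, sinh=2.036306; start (x,ẋ)=(-0.105100, 0.264300) → end (x,ẋ)=(0.076767, 0.596588)
phase 2: p=0.1363, T=0.388, ωT=1.144212, cosh=1.729220, sinh=1.410746; start (x,ẋ)=(0.076767, 0.596588) → end (x,ẋ)=(0.318750, 0.783957)
phase 3: p=0.5485, T=0.394, ωT=1.161906, cosh=1.754454, sinh=1.441565; start (x,ẋ)=(0.318750, 0.783957) → end (x,ẋ)=(0.528638, 0.398711)
phase 4: p=0.8621, T=0.487, ωT=1.436163, cosh=2.221185, sinh=1.983347; start (x,ẋ)=(0.528638, 0.398711) → end (x,ẋ)=(0.389571, -1.064773)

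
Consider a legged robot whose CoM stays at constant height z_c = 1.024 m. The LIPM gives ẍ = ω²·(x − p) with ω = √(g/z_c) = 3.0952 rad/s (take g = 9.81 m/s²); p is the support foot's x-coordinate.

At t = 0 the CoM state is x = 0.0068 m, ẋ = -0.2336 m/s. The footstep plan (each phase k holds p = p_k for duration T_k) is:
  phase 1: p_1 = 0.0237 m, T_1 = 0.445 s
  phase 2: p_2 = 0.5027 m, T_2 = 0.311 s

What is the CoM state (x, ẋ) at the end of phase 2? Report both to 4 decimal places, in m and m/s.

x = -0.6925, ẋ = -3.1507

phase 1: p=0.0237, T=0.445, ωT=1.377364, cosh=2.108340, sinh=1.856097; start (x,ẋ)=(0.006800, -0.233600) → end (x,ẋ)=(-0.152014, -0.589599)
phase 2: p=0.5027, T=0.311, ωT=0.962607, cosh=1.500205, sinh=1.118309; start (x,ẋ)=(-0.152014, -0.589599) → end (x,ẋ)=(-0.692530, -3.150739)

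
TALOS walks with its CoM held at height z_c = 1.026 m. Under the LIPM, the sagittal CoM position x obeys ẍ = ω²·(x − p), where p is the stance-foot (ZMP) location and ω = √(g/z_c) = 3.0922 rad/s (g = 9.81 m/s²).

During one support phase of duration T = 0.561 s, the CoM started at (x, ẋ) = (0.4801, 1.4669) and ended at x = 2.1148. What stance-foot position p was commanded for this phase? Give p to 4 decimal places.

ωT = 3.0922·0.561 = 1.734724; cosh(ωT) = 2.921907, sinh(ωT) = 2.745458
x(T) = p + (x₀−p)·cosh(ωT) + (ẋ₀/ω)·sinh(ωT) ⇒ p·(1 − cosh) = x(T) − x₀·cosh − (ẋ₀/ω)·sinh
numerator   = 2.1148 − (0.4801)·2.921907 − (1.4669/3.0922)·2.745458 = -0.590417
denominator = 1 − 2.921907 = -1.921907
p = -0.590417 / -1.921907 = 0.3072

p = 0.3072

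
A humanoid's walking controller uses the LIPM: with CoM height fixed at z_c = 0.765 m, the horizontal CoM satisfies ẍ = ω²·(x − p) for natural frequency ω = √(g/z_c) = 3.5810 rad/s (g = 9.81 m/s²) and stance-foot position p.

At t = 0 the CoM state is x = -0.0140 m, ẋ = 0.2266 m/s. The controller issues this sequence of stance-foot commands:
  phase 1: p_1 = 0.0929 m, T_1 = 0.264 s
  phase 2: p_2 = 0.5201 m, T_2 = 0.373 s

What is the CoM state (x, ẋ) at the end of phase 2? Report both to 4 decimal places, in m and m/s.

x = -0.5705, ẋ = -3.4409

phase 1: p=0.0929, T=0.264, ωT=0.945384, cosh=1.481166, sinh=1.092636; start (x,ẋ)=(-0.014000, 0.226600) → end (x,ẋ)=(0.003704, -0.082638)
phase 2: p=0.5201, T=0.373, ωT=1.335713, cosh=2.032838, sinh=1.769868; start (x,ẋ)=(0.003704, -0.082638) → end (x,ẋ)=(-0.570494, -3.440858)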